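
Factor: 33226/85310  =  5^( - 1)* 19^ ( - 1)*37^1 = 37/95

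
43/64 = 43/64 = 0.67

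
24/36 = 2/3 = 0.67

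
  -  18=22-40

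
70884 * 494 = 35016696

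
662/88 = 7+ 23/44 = 7.52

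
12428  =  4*3107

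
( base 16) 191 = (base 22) i5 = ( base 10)401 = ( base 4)12101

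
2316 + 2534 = 4850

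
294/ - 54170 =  - 1+26938/27085= -0.01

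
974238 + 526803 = 1501041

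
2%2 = 0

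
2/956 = 1/478 = 0.00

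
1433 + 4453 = 5886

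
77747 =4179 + 73568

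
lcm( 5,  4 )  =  20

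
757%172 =69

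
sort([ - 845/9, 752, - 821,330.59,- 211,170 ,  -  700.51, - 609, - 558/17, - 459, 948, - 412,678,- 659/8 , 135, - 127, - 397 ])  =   [- 821, - 700.51,-609,  -  459, - 412,-397, - 211,-127,  -  845/9,-659/8,-558/17,135,170,330.59, 678,752,948 ] 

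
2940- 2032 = 908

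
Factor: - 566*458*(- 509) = 131947052=2^2*229^1 * 283^1*509^1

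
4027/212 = 18+211/212 = 19.00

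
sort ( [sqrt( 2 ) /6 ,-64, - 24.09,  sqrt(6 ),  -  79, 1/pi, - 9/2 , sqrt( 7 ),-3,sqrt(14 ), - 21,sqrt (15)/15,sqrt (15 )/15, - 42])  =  [ - 79, -64,-42,-24.09,-21, - 9/2, - 3,sqrt( 2 ) /6, sqrt ( 15 ) /15, sqrt( 15)/15,  1/pi, sqrt(6),sqrt( 7 ),  sqrt(14)]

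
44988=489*92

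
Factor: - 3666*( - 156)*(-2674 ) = -2^4 * 3^2*7^1 * 13^2*47^1 * 191^1= - 1529249904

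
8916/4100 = 2 + 179/1025 = 2.17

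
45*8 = 360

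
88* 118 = 10384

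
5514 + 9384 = 14898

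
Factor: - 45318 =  - 2^1*3^1*7^1*13^1*83^1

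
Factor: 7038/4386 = 3^1*23^1 * 43^( - 1 )=69/43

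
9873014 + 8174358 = 18047372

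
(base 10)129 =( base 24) 59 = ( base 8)201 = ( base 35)3o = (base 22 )5J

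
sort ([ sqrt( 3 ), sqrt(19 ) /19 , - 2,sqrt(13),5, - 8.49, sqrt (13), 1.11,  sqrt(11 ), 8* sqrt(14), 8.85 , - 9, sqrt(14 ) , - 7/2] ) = [ - 9, - 8.49 , - 7/2, - 2, sqrt(19)/19, 1.11, sqrt(3),sqrt(11 ) , sqrt( 13 ),sqrt(13 ),sqrt(14), 5,8.85,8 * sqrt(14 ) ] 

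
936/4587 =312/1529 = 0.20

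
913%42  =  31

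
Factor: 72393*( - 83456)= -2^9*3^1*59^1*163^1*409^1 = -6041630208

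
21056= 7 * 3008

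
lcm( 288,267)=25632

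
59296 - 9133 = 50163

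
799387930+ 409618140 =1209006070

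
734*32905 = 24152270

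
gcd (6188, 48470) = 2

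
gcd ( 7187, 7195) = 1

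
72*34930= 2514960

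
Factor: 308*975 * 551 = 2^2*3^1*5^2*7^1*11^1 *13^1 * 19^1*29^1 = 165465300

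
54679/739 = 73  +  732/739 = 73.99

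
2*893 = 1786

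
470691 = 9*52299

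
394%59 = 40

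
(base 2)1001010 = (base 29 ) 2g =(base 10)74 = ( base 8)112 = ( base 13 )59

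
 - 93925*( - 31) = 2911675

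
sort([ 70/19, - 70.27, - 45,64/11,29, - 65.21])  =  [ - 70.27,  -  65.21, - 45,70/19 , 64/11, 29]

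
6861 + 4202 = 11063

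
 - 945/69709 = - 945/69709 = - 0.01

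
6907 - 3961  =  2946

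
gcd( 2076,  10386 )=6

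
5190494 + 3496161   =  8686655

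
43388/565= 76+448/565 = 76.79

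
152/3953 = 152/3953 = 0.04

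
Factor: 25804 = 2^2*6451^1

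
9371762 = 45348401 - 35976639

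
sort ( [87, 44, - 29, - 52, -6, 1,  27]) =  [-52, - 29, - 6, 1, 27, 44 , 87 ]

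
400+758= 1158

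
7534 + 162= 7696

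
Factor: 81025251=3^1 * 23^1*911^1*1289^1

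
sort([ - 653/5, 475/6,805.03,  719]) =[ - 653/5, 475/6, 719, 805.03] 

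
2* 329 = 658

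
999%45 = 9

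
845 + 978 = 1823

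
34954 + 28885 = 63839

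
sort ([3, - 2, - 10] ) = [ - 10, - 2, 3]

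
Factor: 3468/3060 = 3^ (  -  1)*5^( - 1)*17^1 = 17/15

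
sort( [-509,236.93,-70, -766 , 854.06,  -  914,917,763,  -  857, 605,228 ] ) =[ - 914, - 857, - 766,-509, - 70,228, 236.93,605, 763, 854.06,917]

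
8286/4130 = 2+13/2065 = 2.01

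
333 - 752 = -419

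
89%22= 1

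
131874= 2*65937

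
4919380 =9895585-4976205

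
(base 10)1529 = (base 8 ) 2771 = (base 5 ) 22104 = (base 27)22H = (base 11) 1170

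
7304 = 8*913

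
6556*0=0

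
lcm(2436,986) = 41412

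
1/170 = 1/170 = 0.01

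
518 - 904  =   - 386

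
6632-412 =6220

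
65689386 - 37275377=28414009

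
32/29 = 1+3/29 = 1.10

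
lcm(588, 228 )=11172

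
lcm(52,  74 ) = 1924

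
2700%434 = 96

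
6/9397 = 6/9397 = 0.00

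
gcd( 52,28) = 4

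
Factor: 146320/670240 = 2^( - 1 )*31^1*71^( - 1 ) = 31/142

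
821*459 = 376839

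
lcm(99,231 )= 693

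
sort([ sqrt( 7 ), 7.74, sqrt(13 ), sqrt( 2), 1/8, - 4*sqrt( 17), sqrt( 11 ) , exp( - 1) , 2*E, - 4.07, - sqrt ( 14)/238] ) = [ - 4 * sqrt(17), -4.07, - sqrt( 14)/238 , 1/8, exp(-1 ),sqrt( 2) , sqrt( 7), sqrt(11), sqrt( 13 ), 2*E,7.74 ]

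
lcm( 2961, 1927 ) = 121401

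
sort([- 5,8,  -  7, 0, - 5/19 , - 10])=[ - 10,  -  7,  -  5 , - 5/19, 0,8 ] 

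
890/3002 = 445/1501=0.30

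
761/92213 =761/92213 = 0.01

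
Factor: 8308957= 23^1* 241^1*1499^1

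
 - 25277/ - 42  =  601 + 5/6 = 601.83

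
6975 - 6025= 950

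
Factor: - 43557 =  - 3^1*14519^1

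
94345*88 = 8302360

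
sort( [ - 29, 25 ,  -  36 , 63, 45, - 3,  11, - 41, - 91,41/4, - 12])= [ - 91, - 41, - 36, - 29, - 12, - 3, 41/4,11, 25, 45,  63 ]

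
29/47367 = 29/47367  =  0.00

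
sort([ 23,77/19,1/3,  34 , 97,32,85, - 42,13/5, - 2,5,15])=[ - 42, - 2, 1/3,13/5,77/19,5,15,23 , 32,34,85,97 ] 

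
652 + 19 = 671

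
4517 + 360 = 4877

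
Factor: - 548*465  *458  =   - 116707560= - 2^3*3^1*5^1 * 31^1*137^1*229^1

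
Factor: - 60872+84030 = 2^1*11579^1 = 23158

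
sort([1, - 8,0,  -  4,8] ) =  [ - 8,-4,  0, 1,8]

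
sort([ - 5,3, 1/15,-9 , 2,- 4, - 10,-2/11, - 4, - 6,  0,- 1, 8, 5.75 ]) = [-10 ,- 9 ,-6,-5,  -  4, - 4, - 1,- 2/11, 0 , 1/15,2, 3,5.75, 8]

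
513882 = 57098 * 9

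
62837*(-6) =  -377022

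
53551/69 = 53551/69  =  776.10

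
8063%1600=63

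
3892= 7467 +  - 3575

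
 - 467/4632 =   -  467/4632 =-0.10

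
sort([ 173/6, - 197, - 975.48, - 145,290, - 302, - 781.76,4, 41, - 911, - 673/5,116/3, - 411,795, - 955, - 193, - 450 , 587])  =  [ - 975.48, - 955 , - 911, -781.76, - 450, - 411, - 302, - 197, - 193,-145, - 673/5,4,  173/6,116/3, 41, 290,587, 795]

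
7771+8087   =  15858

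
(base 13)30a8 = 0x1A49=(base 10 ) 6729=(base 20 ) GG9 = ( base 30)7E9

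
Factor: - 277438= -2^1*7^2*19^1*149^1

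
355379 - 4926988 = - 4571609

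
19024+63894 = 82918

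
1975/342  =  1975/342=5.77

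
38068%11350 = 4018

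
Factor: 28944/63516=2^2*3^2*79^(-1) =36/79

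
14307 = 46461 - 32154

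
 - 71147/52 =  - 1369 + 41/52 = - 1368.21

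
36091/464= 36091/464 = 77.78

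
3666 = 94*39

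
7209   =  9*801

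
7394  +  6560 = 13954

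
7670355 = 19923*385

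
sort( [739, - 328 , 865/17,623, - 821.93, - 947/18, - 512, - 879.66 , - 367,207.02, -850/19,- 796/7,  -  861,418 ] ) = [ - 879.66,-861,  -  821.93, - 512,-367, - 328, - 796/7, - 947/18, - 850/19,865/17,207.02, 418, 623,739]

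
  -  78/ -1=78 + 0/1= 78.00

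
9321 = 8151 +1170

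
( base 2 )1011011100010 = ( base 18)1018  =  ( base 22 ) c26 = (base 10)5858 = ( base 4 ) 1123202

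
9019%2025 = 919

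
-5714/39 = - 5714/39 = - 146.51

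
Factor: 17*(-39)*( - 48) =2^4*3^2 * 13^1*17^1 = 31824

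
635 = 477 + 158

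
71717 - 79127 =  -  7410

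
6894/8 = 3447/4 = 861.75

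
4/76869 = 4/76869 = 0.00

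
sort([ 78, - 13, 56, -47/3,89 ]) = [ - 47/3, - 13,56 , 78,89]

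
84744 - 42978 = 41766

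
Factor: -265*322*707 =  - 60328310 =- 2^1*5^1*7^2*23^1 * 53^1*101^1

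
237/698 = 237/698 = 0.34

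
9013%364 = 277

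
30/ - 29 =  - 30/29 = - 1.03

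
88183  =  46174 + 42009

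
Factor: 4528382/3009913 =2^1*37^( - 1 )*81349^ (-1) * 2264191^1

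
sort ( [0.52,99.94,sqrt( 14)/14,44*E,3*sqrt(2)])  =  [ sqrt( 14)/14,0.52,3*sqrt(2 ),99.94, 44*E]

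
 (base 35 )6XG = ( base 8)20511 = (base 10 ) 8521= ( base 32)8A9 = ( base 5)233041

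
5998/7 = 5998/7 = 856.86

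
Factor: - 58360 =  - 2^3*5^1*1459^1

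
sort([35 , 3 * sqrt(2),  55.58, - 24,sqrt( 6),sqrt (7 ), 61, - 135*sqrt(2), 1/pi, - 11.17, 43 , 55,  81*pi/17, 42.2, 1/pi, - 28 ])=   [ - 135*sqrt( 2 ), - 28, - 24, - 11.17, 1/pi, 1/pi  ,  sqrt(6), sqrt(7), 3*sqrt( 2), 81 * pi/17, 35, 42.2 , 43, 55,55.58,61 ]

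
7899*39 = 308061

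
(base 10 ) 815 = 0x32F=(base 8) 1457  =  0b1100101111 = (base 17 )2DG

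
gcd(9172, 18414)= 2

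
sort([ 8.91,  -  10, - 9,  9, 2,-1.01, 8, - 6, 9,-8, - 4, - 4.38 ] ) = [- 10 , - 9, - 8, - 6, - 4.38 , - 4, - 1.01,2,8,8.91, 9,9]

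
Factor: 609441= 3^1*7^1 * 29021^1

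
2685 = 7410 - 4725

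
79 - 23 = 56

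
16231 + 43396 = 59627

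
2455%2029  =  426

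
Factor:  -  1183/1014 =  - 7/6 = - 2^ (  -  1)*3^( - 1 )*7^1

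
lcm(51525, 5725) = 51525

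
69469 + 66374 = 135843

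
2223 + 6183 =8406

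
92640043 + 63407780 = 156047823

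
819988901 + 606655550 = 1426644451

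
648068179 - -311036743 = 959104922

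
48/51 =16/17 = 0.94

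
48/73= 48/73 = 0.66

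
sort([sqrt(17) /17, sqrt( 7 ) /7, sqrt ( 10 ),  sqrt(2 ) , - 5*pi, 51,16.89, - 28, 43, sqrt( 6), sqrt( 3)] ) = [ - 28, - 5*pi, sqrt( 17 ) /17, sqrt( 7)/7,sqrt( 2) , sqrt(3 ), sqrt(6), sqrt( 10 ), 16.89, 43,51]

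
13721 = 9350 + 4371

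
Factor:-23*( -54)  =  2^1*3^3*23^1= 1242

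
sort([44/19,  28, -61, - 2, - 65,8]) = [ - 65 ,- 61, - 2, 44/19,8, 28]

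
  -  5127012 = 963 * ( - 5324) 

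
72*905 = 65160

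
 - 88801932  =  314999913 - 403801845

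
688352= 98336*7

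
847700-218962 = 628738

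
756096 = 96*7876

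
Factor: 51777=3^2*11^1*523^1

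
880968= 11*80088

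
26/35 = 26/35 = 0.74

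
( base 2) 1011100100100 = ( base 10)5924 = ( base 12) 3518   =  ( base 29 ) 718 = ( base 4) 1130210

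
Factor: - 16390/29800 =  - 11/20 = - 2^ ( - 2 )*5^( - 1)*11^1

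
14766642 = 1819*8118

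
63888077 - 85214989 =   -  21326912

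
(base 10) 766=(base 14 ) 3CA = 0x2fe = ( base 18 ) 26a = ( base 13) 46c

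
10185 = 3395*3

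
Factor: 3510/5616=5/8 = 2^(-3 )* 5^1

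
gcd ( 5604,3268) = 4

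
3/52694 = 3/52694 = 0.00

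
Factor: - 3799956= - 2^2*3^1*316663^1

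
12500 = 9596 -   -  2904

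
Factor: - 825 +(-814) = - 11^1*149^1 = - 1639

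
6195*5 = 30975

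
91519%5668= 831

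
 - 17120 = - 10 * 1712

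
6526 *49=319774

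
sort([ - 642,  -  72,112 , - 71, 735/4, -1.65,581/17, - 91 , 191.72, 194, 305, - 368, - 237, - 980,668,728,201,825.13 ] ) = [-980, - 642, - 368, - 237,-91,-72,  -  71, - 1.65,581/17,112, 735/4,191.72,194,201,305,668,728, 825.13 ] 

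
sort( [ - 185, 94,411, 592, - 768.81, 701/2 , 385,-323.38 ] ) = [-768.81,  -  323.38, - 185,94, 701/2,  385 , 411,592] 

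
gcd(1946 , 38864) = 14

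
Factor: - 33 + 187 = 2^1*7^1 * 11^1 = 154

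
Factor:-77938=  - 2^1*7^1*19^1*293^1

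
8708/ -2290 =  -4 + 226/1145 = - 3.80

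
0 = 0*17192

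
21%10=1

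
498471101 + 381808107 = 880279208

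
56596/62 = 28298/31 = 912.84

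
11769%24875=11769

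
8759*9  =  78831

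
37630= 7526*5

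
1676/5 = 1676/5  =  335.20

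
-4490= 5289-9779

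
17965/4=17965/4 =4491.25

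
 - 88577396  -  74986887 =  - 163564283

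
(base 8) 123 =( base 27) 32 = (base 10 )83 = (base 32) 2J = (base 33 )2H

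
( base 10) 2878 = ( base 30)35S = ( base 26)46I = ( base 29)3c7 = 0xb3e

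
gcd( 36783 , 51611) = 1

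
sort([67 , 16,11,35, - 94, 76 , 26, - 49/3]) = [ - 94, - 49/3,11,16,26,35,67,76 ] 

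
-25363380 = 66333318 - 91696698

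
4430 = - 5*( - 886 )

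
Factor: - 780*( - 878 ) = 684840 = 2^3* 3^1*5^1*13^1*439^1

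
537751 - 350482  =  187269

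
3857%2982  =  875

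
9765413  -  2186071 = 7579342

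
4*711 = 2844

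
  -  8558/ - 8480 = 4279/4240 = 1.01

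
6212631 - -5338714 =11551345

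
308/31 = 9 + 29/31 = 9.94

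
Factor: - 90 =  - 2^1*3^2 * 5^1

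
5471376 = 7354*744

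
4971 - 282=4689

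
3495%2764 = 731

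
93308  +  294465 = 387773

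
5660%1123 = 45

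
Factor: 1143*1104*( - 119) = - 2^4*3^3*7^1*17^1*23^1*127^1= - 150162768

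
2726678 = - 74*( - 36847 )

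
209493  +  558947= 768440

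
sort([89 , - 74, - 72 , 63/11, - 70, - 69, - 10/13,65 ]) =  [ - 74 , - 72,-70 , - 69, - 10/13, 63/11, 65, 89 ]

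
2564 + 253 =2817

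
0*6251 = 0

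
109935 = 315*349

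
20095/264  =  20095/264 = 76.12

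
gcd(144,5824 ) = 16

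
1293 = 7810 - 6517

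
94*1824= 171456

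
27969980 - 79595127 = - 51625147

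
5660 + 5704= 11364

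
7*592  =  4144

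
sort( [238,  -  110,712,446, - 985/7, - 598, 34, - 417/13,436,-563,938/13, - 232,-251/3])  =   [-598 , - 563, - 232, - 985/7, - 110, - 251/3,-417/13,34, 938/13,  238, 436, 446, 712]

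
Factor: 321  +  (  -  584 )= - 263 = -  263^1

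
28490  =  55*518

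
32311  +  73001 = 105312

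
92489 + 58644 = 151133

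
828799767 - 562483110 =266316657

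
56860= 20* 2843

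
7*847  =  5929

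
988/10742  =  494/5371 = 0.09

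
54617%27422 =27195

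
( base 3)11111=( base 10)121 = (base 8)171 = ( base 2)1111001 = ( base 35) 3g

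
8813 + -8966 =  - 153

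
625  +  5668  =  6293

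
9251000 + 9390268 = 18641268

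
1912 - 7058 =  - 5146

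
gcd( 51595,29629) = 1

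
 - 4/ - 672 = 1/168 =0.01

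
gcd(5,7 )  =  1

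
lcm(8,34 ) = 136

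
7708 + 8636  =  16344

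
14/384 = 7/192 = 0.04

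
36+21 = 57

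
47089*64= 3013696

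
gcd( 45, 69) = 3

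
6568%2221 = 2126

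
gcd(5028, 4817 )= 1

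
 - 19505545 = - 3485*5597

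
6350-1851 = 4499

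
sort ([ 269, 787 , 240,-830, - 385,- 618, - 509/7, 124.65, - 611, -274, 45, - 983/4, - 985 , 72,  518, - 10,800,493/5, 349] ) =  [ - 985, - 830 , - 618, -611,- 385, - 274,-983/4, - 509/7, - 10, 45, 72,  493/5, 124.65  ,  240, 269, 349 , 518,787,800] 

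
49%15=4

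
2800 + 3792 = 6592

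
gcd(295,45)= 5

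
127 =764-637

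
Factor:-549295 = -5^1*109859^1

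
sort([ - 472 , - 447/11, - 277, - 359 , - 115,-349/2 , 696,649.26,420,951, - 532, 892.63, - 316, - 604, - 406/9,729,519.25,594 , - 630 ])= [ - 630, - 604  , - 532, - 472, - 359 , - 316 ,-277,-349/2,-115 ,- 406/9, - 447/11, 420,519.25 , 594,649.26, 696,729, 892.63,951]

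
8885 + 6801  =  15686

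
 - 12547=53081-65628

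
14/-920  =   - 7/460= - 0.02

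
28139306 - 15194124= 12945182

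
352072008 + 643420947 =995492955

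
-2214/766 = - 3 + 42/383= - 2.89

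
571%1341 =571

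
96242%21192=11474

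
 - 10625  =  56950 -67575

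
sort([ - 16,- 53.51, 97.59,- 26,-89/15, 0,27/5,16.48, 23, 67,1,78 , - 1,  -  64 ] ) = [ - 64 ,-53.51,-26,-16,-89/15,  -  1, 0, 1 , 27/5, 16.48, 23, 67, 78, 97.59] 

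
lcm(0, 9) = 0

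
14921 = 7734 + 7187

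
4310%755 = 535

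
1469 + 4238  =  5707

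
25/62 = 25/62 = 0.40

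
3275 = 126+3149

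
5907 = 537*11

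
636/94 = 6+ 36/47 = 6.77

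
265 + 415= 680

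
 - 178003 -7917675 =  - 8095678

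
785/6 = 785/6 = 130.83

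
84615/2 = 84615/2=42307.50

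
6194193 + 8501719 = 14695912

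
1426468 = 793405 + 633063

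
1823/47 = 1823/47 = 38.79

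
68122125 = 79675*855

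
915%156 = 135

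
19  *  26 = 494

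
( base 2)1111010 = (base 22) 5C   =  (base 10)122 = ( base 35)3h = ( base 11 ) 101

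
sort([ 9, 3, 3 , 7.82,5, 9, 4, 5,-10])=[ - 10, 3,  3, 4, 5,  5, 7.82,9, 9]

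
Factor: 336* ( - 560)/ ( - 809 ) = 2^8*3^1 *5^1*7^2*809^(-1) = 188160/809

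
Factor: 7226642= 2^1 * 3613321^1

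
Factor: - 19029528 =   -  2^3*3^2*7^1*17^1  *  2221^1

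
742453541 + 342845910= 1085299451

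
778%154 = 8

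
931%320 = 291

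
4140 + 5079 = 9219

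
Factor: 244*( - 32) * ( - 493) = 2^7 * 17^1 *29^1*61^1 =3849344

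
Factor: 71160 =2^3*3^1*5^1*593^1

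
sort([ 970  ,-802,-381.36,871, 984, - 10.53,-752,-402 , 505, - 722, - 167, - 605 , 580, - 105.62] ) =[ - 802, - 752, - 722,  -  605, - 402, - 381.36, - 167 , - 105.62 ,  -  10.53 , 505, 580,  871, 970,984]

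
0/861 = 0  =  0.00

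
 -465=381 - 846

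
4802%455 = 252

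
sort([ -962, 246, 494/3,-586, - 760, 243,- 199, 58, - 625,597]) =[ - 962, - 760, - 625,  -  586, - 199,58, 494/3,  243, 246,597 ]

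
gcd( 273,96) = 3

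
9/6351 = 3/2117= 0.00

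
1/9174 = 1/9174=0.00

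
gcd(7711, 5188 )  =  1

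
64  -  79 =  - 15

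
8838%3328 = 2182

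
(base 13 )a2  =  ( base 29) 4g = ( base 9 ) 156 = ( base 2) 10000100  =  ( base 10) 132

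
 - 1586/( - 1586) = 1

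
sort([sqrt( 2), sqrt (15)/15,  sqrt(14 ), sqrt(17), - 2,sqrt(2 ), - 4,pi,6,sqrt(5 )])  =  [ - 4,  -  2,sqrt(15)/15,  sqrt(2 ),sqrt ( 2),sqrt(5 ), pi,  sqrt( 14 ),sqrt (17),6]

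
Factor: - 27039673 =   -  17^1*701^1*2269^1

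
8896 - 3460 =5436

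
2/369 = 2/369 = 0.01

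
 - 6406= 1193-7599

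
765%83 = 18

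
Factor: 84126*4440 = 2^4*3^2*5^1*7^1*37^1*2003^1 = 373519440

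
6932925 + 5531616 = 12464541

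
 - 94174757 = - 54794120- 39380637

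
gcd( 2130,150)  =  30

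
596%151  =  143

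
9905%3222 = 239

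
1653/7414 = 1653/7414 = 0.22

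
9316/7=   1330  +  6/7 = 1330.86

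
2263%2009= 254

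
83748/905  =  83748/905 = 92.54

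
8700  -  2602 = 6098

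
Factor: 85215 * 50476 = 2^2*3^1*5^1*13^1*19^1 * 23^1 * 12619^1  =  4301312340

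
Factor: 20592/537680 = 3^2*5^ ( - 1 )*47^( - 1) = 9/235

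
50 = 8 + 42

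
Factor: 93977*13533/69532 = 1271790741/69532 = 2^( -2)*3^1*13^2*347^1*7229^1*17383^(-1)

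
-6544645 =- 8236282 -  -1691637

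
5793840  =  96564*60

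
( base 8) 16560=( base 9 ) 11303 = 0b1110101110000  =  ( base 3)101100010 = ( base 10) 7536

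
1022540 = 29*35260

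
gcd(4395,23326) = 1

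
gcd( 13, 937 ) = 1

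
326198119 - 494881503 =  - 168683384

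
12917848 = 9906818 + 3011030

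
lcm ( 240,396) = 7920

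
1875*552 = 1035000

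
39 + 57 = 96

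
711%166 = 47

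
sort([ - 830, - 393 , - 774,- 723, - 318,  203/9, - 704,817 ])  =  [ - 830,-774, -723,-704,  -  393, - 318, 203/9,817] 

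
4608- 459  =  4149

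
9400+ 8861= 18261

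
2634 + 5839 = 8473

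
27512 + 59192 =86704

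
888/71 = 12 + 36/71 = 12.51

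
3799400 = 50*75988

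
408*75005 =30602040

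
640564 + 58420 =698984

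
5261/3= 1753+2/3 = 1753.67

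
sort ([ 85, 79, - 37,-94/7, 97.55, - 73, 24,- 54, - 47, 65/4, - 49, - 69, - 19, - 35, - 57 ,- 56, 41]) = [ - 73, - 69, - 57,- 56 , - 54,-49, - 47, -37, - 35, - 19, - 94/7, 65/4,24 , 41, 79, 85, 97.55]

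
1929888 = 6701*288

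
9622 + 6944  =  16566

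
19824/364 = 54+6/13 = 54.46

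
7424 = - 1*( - 7424)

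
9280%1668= 940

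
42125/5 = 8425 =8425.00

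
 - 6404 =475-6879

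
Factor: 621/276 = 2^(-2 )*3^2 = 9/4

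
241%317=241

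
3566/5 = 3566/5 = 713.20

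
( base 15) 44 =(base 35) 1t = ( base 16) 40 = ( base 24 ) 2G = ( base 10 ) 64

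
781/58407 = 781/58407 = 0.01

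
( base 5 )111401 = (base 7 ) 14410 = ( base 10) 3976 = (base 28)520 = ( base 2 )111110001000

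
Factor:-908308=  - 2^2*97^1*2341^1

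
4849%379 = 301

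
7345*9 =66105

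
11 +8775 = 8786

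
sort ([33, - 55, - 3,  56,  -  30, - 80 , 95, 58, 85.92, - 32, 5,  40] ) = [ - 80,-55, - 32, - 30, -3 , 5, 33, 40,56, 58, 85.92  ,  95 ] 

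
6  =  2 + 4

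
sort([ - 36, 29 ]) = [ - 36 , 29 ] 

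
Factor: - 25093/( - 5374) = 2^(-1)*23^1*1091^1 * 2687^ (  -  1)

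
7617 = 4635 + 2982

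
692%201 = 89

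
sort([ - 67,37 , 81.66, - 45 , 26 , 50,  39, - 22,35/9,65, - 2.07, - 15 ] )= [ - 67,-45 , -22, - 15,-2.07,  35/9, 26 , 37,39, 50, 65,81.66 ]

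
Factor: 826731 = 3^2*97^1*947^1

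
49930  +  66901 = 116831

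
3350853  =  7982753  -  4631900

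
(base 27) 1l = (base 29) 1j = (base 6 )120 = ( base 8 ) 60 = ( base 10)48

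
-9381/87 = - 3127/29 = - 107.83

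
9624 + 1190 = 10814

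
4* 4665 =18660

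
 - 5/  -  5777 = 5/5777 = 0.00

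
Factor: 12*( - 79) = - 2^2*3^1*79^1 = - 948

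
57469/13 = 57469/13 = 4420.69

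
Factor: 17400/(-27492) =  - 50/79 = -  2^1 * 5^2 * 79^(- 1 )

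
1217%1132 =85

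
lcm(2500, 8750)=17500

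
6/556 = 3/278 = 0.01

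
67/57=67/57 = 1.18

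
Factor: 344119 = 193^1*1783^1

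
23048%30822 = 23048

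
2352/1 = 2352 = 2352.00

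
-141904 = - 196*724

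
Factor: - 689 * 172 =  - 118508 = - 2^2*13^1*43^1*53^1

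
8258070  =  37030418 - 28772348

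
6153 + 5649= 11802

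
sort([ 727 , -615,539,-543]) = [-615, - 543,539,  727]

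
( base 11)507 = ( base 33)ii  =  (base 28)lo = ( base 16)264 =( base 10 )612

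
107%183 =107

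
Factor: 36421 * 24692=2^2*7^1*11^2 * 43^1*6173^1  =  899307332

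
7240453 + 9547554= 16788007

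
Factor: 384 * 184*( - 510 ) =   -  36034560=- 2^11*3^2*5^1*17^1* 23^1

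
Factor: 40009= 40009^1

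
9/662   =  9/662   =  0.01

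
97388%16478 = 14998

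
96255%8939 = 6865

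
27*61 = 1647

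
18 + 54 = 72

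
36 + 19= 55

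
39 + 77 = 116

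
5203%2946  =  2257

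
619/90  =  619/90 = 6.88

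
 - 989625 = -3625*273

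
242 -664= - 422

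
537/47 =11 + 20/47 = 11.43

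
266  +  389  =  655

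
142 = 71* 2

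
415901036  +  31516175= 447417211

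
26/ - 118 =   -  13/59 = - 0.22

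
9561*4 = 38244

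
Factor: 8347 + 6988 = 15335= 5^1*3067^1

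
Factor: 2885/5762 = 2^(  -  1 )*5^1*43^(-1 )*67^(  -  1)*577^1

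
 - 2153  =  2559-4712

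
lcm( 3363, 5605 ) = 16815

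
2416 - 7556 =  - 5140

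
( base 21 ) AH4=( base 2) 1001010100011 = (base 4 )1022203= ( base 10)4771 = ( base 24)86J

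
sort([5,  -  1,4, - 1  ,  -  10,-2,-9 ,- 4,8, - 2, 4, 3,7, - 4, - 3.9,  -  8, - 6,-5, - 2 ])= [ - 10,-9,  -  8,  -  6, - 5,  -  4,-4, - 3.9 , - 2, - 2,  -  2,-1,-1,3,4,4,5,7,8 ] 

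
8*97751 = 782008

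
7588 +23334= 30922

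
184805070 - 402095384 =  - 217290314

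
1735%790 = 155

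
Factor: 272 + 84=356 =2^2*89^1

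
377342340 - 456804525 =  - 79462185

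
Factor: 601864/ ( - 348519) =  -2^3*3^(  -  1)*3271^1*5051^( - 1) = -26168/15153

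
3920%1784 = 352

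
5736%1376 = 232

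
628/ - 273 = -3 + 191/273 = - 2.30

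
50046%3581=3493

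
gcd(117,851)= 1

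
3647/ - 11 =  - 3647/11 = - 331.55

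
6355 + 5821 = 12176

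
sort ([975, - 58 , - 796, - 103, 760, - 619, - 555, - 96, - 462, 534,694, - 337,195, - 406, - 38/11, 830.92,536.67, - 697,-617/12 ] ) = [ - 796, - 697, - 619,-555, - 462, - 406, - 337, - 103, - 96,  -  58,-617/12, - 38/11, 195,534, 536.67, 694, 760 , 830.92,975 ] 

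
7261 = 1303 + 5958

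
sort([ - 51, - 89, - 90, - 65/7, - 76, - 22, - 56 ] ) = [ - 90, - 89, - 76,  -  56, - 51 , - 22, - 65/7 ] 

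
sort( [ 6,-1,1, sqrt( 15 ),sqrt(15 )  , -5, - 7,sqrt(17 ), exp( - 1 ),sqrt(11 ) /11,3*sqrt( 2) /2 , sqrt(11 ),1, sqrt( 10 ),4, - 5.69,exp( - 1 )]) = [ - 7,  -  5.69, - 5, - 1, sqrt ( 11 ) /11,exp( - 1 ), exp( - 1), 1,1,3 * sqrt (2)/2 , sqrt(10 ),sqrt( 11),sqrt(15),sqrt(15) , 4,sqrt(17),6 ] 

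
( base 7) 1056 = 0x180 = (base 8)600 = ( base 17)15a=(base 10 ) 384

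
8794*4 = 35176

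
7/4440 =7/4440 = 0.00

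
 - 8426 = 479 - 8905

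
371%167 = 37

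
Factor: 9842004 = 2^2 * 3^2*31^1*8819^1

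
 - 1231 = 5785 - 7016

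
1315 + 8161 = 9476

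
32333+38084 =70417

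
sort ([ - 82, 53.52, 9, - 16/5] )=[ - 82,-16/5,9,53.52] 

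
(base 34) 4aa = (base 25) 7NO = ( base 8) 11556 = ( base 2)1001101101110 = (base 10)4974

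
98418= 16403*6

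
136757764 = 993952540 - 857194776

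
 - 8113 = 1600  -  9713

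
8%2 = 0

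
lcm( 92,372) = 8556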